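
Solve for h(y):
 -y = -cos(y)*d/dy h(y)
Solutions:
 h(y) = C1 + Integral(y/cos(y), y)


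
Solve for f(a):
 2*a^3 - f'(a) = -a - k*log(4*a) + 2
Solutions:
 f(a) = C1 + a^4/2 + a^2/2 + a*k*log(a) - a*k + a*k*log(4) - 2*a


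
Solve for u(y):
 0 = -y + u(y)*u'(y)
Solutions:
 u(y) = -sqrt(C1 + y^2)
 u(y) = sqrt(C1 + y^2)


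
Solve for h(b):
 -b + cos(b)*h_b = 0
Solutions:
 h(b) = C1 + Integral(b/cos(b), b)


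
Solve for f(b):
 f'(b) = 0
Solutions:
 f(b) = C1


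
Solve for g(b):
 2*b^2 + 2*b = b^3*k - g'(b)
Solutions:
 g(b) = C1 + b^4*k/4 - 2*b^3/3 - b^2


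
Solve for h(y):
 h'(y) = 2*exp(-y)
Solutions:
 h(y) = C1 - 2*exp(-y)


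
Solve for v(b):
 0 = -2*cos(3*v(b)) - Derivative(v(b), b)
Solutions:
 v(b) = -asin((C1 + exp(12*b))/(C1 - exp(12*b)))/3 + pi/3
 v(b) = asin((C1 + exp(12*b))/(C1 - exp(12*b)))/3


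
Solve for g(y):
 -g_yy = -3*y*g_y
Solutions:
 g(y) = C1 + C2*erfi(sqrt(6)*y/2)


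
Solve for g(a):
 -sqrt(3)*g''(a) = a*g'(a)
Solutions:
 g(a) = C1 + C2*erf(sqrt(2)*3^(3/4)*a/6)


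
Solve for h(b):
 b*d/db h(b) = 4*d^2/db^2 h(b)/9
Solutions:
 h(b) = C1 + C2*erfi(3*sqrt(2)*b/4)


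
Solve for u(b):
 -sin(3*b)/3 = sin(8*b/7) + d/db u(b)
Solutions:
 u(b) = C1 + 7*cos(8*b/7)/8 + cos(3*b)/9


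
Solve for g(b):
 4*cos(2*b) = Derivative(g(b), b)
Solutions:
 g(b) = C1 + 2*sin(2*b)


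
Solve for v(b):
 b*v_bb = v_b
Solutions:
 v(b) = C1 + C2*b^2


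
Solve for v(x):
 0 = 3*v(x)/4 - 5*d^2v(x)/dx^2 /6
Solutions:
 v(x) = C1*exp(-3*sqrt(10)*x/10) + C2*exp(3*sqrt(10)*x/10)


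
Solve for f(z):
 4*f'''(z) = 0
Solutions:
 f(z) = C1 + C2*z + C3*z^2


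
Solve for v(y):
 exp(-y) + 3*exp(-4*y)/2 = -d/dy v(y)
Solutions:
 v(y) = C1 + exp(-y) + 3*exp(-4*y)/8


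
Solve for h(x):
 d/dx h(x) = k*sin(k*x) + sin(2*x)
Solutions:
 h(x) = C1 - cos(2*x)/2 - cos(k*x)


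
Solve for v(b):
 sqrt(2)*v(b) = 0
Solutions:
 v(b) = 0


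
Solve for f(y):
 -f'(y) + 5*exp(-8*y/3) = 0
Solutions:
 f(y) = C1 - 15*exp(-8*y/3)/8


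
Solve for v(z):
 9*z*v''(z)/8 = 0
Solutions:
 v(z) = C1 + C2*z


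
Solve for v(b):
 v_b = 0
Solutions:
 v(b) = C1


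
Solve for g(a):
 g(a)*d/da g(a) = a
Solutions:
 g(a) = -sqrt(C1 + a^2)
 g(a) = sqrt(C1 + a^2)


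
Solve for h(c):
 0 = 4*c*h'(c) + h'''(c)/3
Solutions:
 h(c) = C1 + Integral(C2*airyai(-12^(1/3)*c) + C3*airybi(-12^(1/3)*c), c)


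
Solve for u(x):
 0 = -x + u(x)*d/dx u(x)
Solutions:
 u(x) = -sqrt(C1 + x^2)
 u(x) = sqrt(C1 + x^2)


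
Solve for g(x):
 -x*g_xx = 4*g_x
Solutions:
 g(x) = C1 + C2/x^3


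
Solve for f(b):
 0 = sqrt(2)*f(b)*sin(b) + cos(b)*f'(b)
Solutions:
 f(b) = C1*cos(b)^(sqrt(2))


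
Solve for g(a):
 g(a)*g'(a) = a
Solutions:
 g(a) = -sqrt(C1 + a^2)
 g(a) = sqrt(C1 + a^2)


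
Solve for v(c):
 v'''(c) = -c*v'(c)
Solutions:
 v(c) = C1 + Integral(C2*airyai(-c) + C3*airybi(-c), c)


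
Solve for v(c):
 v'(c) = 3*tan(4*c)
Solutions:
 v(c) = C1 - 3*log(cos(4*c))/4


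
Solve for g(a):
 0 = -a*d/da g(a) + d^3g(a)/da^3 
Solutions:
 g(a) = C1 + Integral(C2*airyai(a) + C3*airybi(a), a)


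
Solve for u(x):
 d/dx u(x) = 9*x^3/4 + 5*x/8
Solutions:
 u(x) = C1 + 9*x^4/16 + 5*x^2/16


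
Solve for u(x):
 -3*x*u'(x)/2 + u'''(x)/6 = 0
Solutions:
 u(x) = C1 + Integral(C2*airyai(3^(2/3)*x) + C3*airybi(3^(2/3)*x), x)


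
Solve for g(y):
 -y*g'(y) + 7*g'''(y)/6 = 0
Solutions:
 g(y) = C1 + Integral(C2*airyai(6^(1/3)*7^(2/3)*y/7) + C3*airybi(6^(1/3)*7^(2/3)*y/7), y)


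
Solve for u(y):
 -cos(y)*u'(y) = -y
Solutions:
 u(y) = C1 + Integral(y/cos(y), y)


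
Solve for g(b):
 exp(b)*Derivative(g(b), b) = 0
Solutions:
 g(b) = C1


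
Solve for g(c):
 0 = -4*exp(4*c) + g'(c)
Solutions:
 g(c) = C1 + exp(4*c)


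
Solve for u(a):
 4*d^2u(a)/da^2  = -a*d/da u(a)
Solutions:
 u(a) = C1 + C2*erf(sqrt(2)*a/4)


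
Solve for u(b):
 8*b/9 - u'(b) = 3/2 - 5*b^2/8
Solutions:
 u(b) = C1 + 5*b^3/24 + 4*b^2/9 - 3*b/2


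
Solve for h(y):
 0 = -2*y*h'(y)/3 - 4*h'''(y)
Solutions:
 h(y) = C1 + Integral(C2*airyai(-6^(2/3)*y/6) + C3*airybi(-6^(2/3)*y/6), y)


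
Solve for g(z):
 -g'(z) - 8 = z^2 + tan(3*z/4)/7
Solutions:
 g(z) = C1 - z^3/3 - 8*z + 4*log(cos(3*z/4))/21


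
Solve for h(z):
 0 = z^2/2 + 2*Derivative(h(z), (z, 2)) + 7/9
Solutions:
 h(z) = C1 + C2*z - z^4/48 - 7*z^2/36


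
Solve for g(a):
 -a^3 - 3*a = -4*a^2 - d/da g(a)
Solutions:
 g(a) = C1 + a^4/4 - 4*a^3/3 + 3*a^2/2


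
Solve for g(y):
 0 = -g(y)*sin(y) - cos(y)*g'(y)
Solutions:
 g(y) = C1*cos(y)


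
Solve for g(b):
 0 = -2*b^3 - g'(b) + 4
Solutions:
 g(b) = C1 - b^4/2 + 4*b


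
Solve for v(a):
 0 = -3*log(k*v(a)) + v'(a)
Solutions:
 li(k*v(a))/k = C1 + 3*a


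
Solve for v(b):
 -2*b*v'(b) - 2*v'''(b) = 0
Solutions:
 v(b) = C1 + Integral(C2*airyai(-b) + C3*airybi(-b), b)


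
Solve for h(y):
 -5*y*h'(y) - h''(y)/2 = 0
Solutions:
 h(y) = C1 + C2*erf(sqrt(5)*y)


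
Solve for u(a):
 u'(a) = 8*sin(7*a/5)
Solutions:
 u(a) = C1 - 40*cos(7*a/5)/7


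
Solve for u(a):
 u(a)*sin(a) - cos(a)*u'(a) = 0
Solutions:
 u(a) = C1/cos(a)


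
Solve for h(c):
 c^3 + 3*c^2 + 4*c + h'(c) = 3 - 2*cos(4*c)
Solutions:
 h(c) = C1 - c^4/4 - c^3 - 2*c^2 + 3*c - sin(4*c)/2


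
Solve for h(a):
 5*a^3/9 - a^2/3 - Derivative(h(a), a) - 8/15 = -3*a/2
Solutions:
 h(a) = C1 + 5*a^4/36 - a^3/9 + 3*a^2/4 - 8*a/15


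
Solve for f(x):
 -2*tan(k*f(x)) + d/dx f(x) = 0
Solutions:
 f(x) = Piecewise((-asin(exp(C1*k + 2*k*x))/k + pi/k, Ne(k, 0)), (nan, True))
 f(x) = Piecewise((asin(exp(C1*k + 2*k*x))/k, Ne(k, 0)), (nan, True))


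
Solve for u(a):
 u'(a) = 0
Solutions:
 u(a) = C1


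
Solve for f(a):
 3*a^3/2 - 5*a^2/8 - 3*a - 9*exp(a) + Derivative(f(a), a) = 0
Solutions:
 f(a) = C1 - 3*a^4/8 + 5*a^3/24 + 3*a^2/2 + 9*exp(a)


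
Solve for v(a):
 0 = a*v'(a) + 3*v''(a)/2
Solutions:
 v(a) = C1 + C2*erf(sqrt(3)*a/3)


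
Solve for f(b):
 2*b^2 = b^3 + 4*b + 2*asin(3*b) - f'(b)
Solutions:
 f(b) = C1 + b^4/4 - 2*b^3/3 + 2*b^2 + 2*b*asin(3*b) + 2*sqrt(1 - 9*b^2)/3


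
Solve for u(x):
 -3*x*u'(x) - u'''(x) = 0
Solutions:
 u(x) = C1 + Integral(C2*airyai(-3^(1/3)*x) + C3*airybi(-3^(1/3)*x), x)


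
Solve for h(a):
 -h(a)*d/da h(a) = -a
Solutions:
 h(a) = -sqrt(C1 + a^2)
 h(a) = sqrt(C1 + a^2)


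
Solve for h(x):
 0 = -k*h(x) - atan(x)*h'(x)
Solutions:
 h(x) = C1*exp(-k*Integral(1/atan(x), x))


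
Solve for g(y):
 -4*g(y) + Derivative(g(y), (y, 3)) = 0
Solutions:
 g(y) = C3*exp(2^(2/3)*y) + (C1*sin(2^(2/3)*sqrt(3)*y/2) + C2*cos(2^(2/3)*sqrt(3)*y/2))*exp(-2^(2/3)*y/2)


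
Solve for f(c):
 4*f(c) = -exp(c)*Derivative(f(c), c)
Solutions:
 f(c) = C1*exp(4*exp(-c))


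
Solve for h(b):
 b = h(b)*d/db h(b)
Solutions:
 h(b) = -sqrt(C1 + b^2)
 h(b) = sqrt(C1 + b^2)


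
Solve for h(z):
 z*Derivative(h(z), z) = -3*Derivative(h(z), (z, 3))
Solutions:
 h(z) = C1 + Integral(C2*airyai(-3^(2/3)*z/3) + C3*airybi(-3^(2/3)*z/3), z)


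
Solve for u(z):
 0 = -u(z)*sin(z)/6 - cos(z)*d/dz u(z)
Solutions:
 u(z) = C1*cos(z)^(1/6)


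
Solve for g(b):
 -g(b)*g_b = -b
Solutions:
 g(b) = -sqrt(C1 + b^2)
 g(b) = sqrt(C1 + b^2)


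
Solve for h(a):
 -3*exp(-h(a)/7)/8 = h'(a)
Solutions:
 h(a) = 7*log(C1 - 3*a/56)


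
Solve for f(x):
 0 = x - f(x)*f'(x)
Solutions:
 f(x) = -sqrt(C1 + x^2)
 f(x) = sqrt(C1 + x^2)


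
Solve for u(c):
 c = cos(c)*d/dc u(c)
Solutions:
 u(c) = C1 + Integral(c/cos(c), c)


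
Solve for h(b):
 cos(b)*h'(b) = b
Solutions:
 h(b) = C1 + Integral(b/cos(b), b)


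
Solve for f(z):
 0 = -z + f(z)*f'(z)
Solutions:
 f(z) = -sqrt(C1 + z^2)
 f(z) = sqrt(C1 + z^2)


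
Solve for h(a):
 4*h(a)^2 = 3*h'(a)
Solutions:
 h(a) = -3/(C1 + 4*a)


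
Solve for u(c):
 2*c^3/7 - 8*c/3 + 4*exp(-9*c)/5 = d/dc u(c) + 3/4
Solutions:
 u(c) = C1 + c^4/14 - 4*c^2/3 - 3*c/4 - 4*exp(-9*c)/45


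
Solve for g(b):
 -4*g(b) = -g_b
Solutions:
 g(b) = C1*exp(4*b)


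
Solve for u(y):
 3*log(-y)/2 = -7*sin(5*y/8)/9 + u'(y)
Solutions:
 u(y) = C1 + 3*y*log(-y)/2 - 3*y/2 - 56*cos(5*y/8)/45


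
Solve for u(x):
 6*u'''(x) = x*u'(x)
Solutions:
 u(x) = C1 + Integral(C2*airyai(6^(2/3)*x/6) + C3*airybi(6^(2/3)*x/6), x)


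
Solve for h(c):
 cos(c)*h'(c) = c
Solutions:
 h(c) = C1 + Integral(c/cos(c), c)


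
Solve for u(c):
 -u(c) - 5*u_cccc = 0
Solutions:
 u(c) = (C1*sin(sqrt(2)*5^(3/4)*c/10) + C2*cos(sqrt(2)*5^(3/4)*c/10))*exp(-sqrt(2)*5^(3/4)*c/10) + (C3*sin(sqrt(2)*5^(3/4)*c/10) + C4*cos(sqrt(2)*5^(3/4)*c/10))*exp(sqrt(2)*5^(3/4)*c/10)


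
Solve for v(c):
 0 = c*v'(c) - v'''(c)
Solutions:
 v(c) = C1 + Integral(C2*airyai(c) + C3*airybi(c), c)


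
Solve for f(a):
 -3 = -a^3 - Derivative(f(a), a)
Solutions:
 f(a) = C1 - a^4/4 + 3*a


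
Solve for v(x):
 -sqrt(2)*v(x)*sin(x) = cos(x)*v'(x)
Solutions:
 v(x) = C1*cos(x)^(sqrt(2))


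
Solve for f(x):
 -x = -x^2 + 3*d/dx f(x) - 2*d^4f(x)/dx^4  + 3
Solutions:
 f(x) = C1 + C4*exp(2^(2/3)*3^(1/3)*x/2) + x^3/9 - x^2/6 - x + (C2*sin(2^(2/3)*3^(5/6)*x/4) + C3*cos(2^(2/3)*3^(5/6)*x/4))*exp(-2^(2/3)*3^(1/3)*x/4)


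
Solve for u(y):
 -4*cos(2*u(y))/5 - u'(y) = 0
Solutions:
 4*y/5 - log(sin(2*u(y)) - 1)/4 + log(sin(2*u(y)) + 1)/4 = C1


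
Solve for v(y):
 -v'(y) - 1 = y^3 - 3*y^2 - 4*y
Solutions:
 v(y) = C1 - y^4/4 + y^3 + 2*y^2 - y


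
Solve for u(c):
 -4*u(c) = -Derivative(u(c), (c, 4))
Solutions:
 u(c) = C1*exp(-sqrt(2)*c) + C2*exp(sqrt(2)*c) + C3*sin(sqrt(2)*c) + C4*cos(sqrt(2)*c)


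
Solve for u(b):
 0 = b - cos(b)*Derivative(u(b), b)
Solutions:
 u(b) = C1 + Integral(b/cos(b), b)


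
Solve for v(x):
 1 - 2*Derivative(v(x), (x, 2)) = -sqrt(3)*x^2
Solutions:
 v(x) = C1 + C2*x + sqrt(3)*x^4/24 + x^2/4


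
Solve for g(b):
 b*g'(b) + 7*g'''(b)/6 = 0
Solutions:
 g(b) = C1 + Integral(C2*airyai(-6^(1/3)*7^(2/3)*b/7) + C3*airybi(-6^(1/3)*7^(2/3)*b/7), b)


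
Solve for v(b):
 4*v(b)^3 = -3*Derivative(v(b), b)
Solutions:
 v(b) = -sqrt(6)*sqrt(-1/(C1 - 4*b))/2
 v(b) = sqrt(6)*sqrt(-1/(C1 - 4*b))/2


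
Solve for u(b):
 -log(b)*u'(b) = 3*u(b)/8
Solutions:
 u(b) = C1*exp(-3*li(b)/8)


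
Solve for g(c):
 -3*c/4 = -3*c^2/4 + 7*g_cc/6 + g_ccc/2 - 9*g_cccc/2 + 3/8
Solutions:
 g(c) = C1 + C2*c + C3*exp(c*(1 - sqrt(85))/18) + C4*exp(c*(1 + sqrt(85))/18) + 3*c^4/56 - 39*c^3/196 + 7065*c^2/2744


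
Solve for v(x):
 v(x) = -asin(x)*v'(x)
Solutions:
 v(x) = C1*exp(-Integral(1/asin(x), x))


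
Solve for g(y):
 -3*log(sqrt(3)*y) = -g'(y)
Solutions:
 g(y) = C1 + 3*y*log(y) - 3*y + 3*y*log(3)/2


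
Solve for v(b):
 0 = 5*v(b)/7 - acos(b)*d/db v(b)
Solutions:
 v(b) = C1*exp(5*Integral(1/acos(b), b)/7)


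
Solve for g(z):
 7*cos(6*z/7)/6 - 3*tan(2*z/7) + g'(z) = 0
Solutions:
 g(z) = C1 - 21*log(cos(2*z/7))/2 - 49*sin(6*z/7)/36


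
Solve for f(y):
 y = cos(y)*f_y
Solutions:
 f(y) = C1 + Integral(y/cos(y), y)


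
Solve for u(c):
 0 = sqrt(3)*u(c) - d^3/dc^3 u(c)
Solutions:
 u(c) = C3*exp(3^(1/6)*c) + (C1*sin(3^(2/3)*c/2) + C2*cos(3^(2/3)*c/2))*exp(-3^(1/6)*c/2)


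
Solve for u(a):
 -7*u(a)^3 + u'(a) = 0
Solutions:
 u(a) = -sqrt(2)*sqrt(-1/(C1 + 7*a))/2
 u(a) = sqrt(2)*sqrt(-1/(C1 + 7*a))/2


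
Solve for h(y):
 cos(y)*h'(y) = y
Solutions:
 h(y) = C1 + Integral(y/cos(y), y)


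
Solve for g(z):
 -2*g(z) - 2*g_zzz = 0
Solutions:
 g(z) = C3*exp(-z) + (C1*sin(sqrt(3)*z/2) + C2*cos(sqrt(3)*z/2))*exp(z/2)


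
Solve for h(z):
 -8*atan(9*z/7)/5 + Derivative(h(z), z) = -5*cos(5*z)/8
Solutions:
 h(z) = C1 + 8*z*atan(9*z/7)/5 - 28*log(81*z^2 + 49)/45 - sin(5*z)/8


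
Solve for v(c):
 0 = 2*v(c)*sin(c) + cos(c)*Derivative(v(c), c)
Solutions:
 v(c) = C1*cos(c)^2


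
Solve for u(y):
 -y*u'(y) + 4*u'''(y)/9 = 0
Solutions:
 u(y) = C1 + Integral(C2*airyai(2^(1/3)*3^(2/3)*y/2) + C3*airybi(2^(1/3)*3^(2/3)*y/2), y)


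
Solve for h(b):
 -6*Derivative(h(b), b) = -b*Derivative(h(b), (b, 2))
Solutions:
 h(b) = C1 + C2*b^7


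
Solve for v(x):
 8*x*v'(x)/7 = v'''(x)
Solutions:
 v(x) = C1 + Integral(C2*airyai(2*7^(2/3)*x/7) + C3*airybi(2*7^(2/3)*x/7), x)


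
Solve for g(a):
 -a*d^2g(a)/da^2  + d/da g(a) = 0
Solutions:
 g(a) = C1 + C2*a^2


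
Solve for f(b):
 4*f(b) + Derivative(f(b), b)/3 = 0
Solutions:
 f(b) = C1*exp(-12*b)


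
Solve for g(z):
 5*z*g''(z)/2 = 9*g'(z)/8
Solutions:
 g(z) = C1 + C2*z^(29/20)


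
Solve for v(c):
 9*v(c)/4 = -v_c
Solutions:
 v(c) = C1*exp(-9*c/4)


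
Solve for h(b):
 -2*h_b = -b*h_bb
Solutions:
 h(b) = C1 + C2*b^3


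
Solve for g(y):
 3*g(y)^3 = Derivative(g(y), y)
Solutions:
 g(y) = -sqrt(2)*sqrt(-1/(C1 + 3*y))/2
 g(y) = sqrt(2)*sqrt(-1/(C1 + 3*y))/2


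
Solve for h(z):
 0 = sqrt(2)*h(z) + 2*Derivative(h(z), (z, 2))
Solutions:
 h(z) = C1*sin(2^(3/4)*z/2) + C2*cos(2^(3/4)*z/2)


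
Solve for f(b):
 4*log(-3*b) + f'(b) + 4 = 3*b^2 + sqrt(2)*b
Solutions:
 f(b) = C1 + b^3 + sqrt(2)*b^2/2 - 4*b*log(-b) - 4*b*log(3)


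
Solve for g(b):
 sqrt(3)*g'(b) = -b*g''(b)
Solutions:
 g(b) = C1 + C2*b^(1 - sqrt(3))


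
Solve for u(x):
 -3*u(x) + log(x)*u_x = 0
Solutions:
 u(x) = C1*exp(3*li(x))


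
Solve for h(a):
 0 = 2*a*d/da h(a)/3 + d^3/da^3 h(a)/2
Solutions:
 h(a) = C1 + Integral(C2*airyai(-6^(2/3)*a/3) + C3*airybi(-6^(2/3)*a/3), a)


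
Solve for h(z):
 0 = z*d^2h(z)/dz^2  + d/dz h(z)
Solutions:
 h(z) = C1 + C2*log(z)


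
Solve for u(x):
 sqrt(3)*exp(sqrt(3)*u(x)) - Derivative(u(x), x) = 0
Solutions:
 u(x) = sqrt(3)*(2*log(-1/(C1 + sqrt(3)*x)) - log(3))/6


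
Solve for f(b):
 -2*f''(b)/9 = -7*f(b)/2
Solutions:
 f(b) = C1*exp(-3*sqrt(7)*b/2) + C2*exp(3*sqrt(7)*b/2)


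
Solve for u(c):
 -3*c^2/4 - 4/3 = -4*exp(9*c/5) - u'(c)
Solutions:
 u(c) = C1 + c^3/4 + 4*c/3 - 20*exp(9*c/5)/9


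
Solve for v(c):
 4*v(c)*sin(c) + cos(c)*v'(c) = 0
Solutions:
 v(c) = C1*cos(c)^4


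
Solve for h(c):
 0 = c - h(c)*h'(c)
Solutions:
 h(c) = -sqrt(C1 + c^2)
 h(c) = sqrt(C1 + c^2)


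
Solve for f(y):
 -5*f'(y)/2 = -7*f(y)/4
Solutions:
 f(y) = C1*exp(7*y/10)


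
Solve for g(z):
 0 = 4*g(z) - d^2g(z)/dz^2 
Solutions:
 g(z) = C1*exp(-2*z) + C2*exp(2*z)


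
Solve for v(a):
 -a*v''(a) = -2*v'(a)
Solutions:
 v(a) = C1 + C2*a^3


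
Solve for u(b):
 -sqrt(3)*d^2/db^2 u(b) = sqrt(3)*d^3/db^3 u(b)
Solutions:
 u(b) = C1 + C2*b + C3*exp(-b)


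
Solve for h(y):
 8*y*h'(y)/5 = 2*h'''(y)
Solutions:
 h(y) = C1 + Integral(C2*airyai(10^(2/3)*y/5) + C3*airybi(10^(2/3)*y/5), y)


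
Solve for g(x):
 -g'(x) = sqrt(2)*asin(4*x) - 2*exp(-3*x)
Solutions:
 g(x) = C1 - sqrt(2)*x*asin(4*x) - sqrt(2)*sqrt(1 - 16*x^2)/4 - 2*exp(-3*x)/3


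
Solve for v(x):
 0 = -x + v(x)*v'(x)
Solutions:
 v(x) = -sqrt(C1 + x^2)
 v(x) = sqrt(C1 + x^2)


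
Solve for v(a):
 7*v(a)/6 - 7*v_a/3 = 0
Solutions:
 v(a) = C1*exp(a/2)


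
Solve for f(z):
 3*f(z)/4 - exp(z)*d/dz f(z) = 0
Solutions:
 f(z) = C1*exp(-3*exp(-z)/4)


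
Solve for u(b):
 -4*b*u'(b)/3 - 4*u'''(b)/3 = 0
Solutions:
 u(b) = C1 + Integral(C2*airyai(-b) + C3*airybi(-b), b)


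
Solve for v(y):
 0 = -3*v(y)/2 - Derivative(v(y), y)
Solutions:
 v(y) = C1*exp(-3*y/2)


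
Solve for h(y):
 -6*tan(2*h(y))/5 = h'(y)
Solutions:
 h(y) = -asin(C1*exp(-12*y/5))/2 + pi/2
 h(y) = asin(C1*exp(-12*y/5))/2


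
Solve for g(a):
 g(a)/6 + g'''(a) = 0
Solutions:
 g(a) = C3*exp(-6^(2/3)*a/6) + (C1*sin(2^(2/3)*3^(1/6)*a/4) + C2*cos(2^(2/3)*3^(1/6)*a/4))*exp(6^(2/3)*a/12)


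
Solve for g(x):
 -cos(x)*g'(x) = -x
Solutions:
 g(x) = C1 + Integral(x/cos(x), x)


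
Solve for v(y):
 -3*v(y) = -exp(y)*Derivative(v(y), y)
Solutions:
 v(y) = C1*exp(-3*exp(-y))


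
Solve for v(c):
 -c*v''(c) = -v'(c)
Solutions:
 v(c) = C1 + C2*c^2


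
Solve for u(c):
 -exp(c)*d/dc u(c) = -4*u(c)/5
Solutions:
 u(c) = C1*exp(-4*exp(-c)/5)


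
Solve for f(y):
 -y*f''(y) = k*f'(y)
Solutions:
 f(y) = C1 + y^(1 - re(k))*(C2*sin(log(y)*Abs(im(k))) + C3*cos(log(y)*im(k)))


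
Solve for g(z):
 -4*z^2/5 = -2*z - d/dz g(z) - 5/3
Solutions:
 g(z) = C1 + 4*z^3/15 - z^2 - 5*z/3


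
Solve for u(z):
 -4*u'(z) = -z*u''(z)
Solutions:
 u(z) = C1 + C2*z^5


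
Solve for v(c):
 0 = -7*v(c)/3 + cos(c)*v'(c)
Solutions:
 v(c) = C1*(sin(c) + 1)^(7/6)/(sin(c) - 1)^(7/6)


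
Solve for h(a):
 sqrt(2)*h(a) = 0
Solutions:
 h(a) = 0


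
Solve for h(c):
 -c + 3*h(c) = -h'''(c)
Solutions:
 h(c) = C3*exp(-3^(1/3)*c) + c/3 + (C1*sin(3^(5/6)*c/2) + C2*cos(3^(5/6)*c/2))*exp(3^(1/3)*c/2)


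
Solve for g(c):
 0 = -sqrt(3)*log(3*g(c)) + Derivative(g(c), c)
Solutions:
 -sqrt(3)*Integral(1/(log(_y) + log(3)), (_y, g(c)))/3 = C1 - c


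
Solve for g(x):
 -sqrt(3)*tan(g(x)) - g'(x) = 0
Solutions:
 g(x) = pi - asin(C1*exp(-sqrt(3)*x))
 g(x) = asin(C1*exp(-sqrt(3)*x))


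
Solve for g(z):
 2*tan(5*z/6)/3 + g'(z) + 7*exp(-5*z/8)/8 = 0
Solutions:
 g(z) = C1 - 2*log(tan(5*z/6)^2 + 1)/5 + 7*exp(-5*z/8)/5


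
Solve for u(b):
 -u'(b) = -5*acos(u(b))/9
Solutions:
 Integral(1/acos(_y), (_y, u(b))) = C1 + 5*b/9


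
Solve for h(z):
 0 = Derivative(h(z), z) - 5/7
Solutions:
 h(z) = C1 + 5*z/7


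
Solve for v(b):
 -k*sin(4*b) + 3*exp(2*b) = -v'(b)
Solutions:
 v(b) = C1 - k*cos(4*b)/4 - 3*exp(2*b)/2


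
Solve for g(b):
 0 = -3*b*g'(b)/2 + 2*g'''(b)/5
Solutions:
 g(b) = C1 + Integral(C2*airyai(30^(1/3)*b/2) + C3*airybi(30^(1/3)*b/2), b)


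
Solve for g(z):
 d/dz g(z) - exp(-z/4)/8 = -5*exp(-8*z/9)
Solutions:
 g(z) = C1 - exp(-z/4)/2 + 45*exp(-8*z/9)/8


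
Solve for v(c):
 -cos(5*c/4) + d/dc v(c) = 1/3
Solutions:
 v(c) = C1 + c/3 + 4*sin(5*c/4)/5


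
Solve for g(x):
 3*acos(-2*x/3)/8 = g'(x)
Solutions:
 g(x) = C1 + 3*x*acos(-2*x/3)/8 + 3*sqrt(9 - 4*x^2)/16


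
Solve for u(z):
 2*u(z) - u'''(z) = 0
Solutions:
 u(z) = C3*exp(2^(1/3)*z) + (C1*sin(2^(1/3)*sqrt(3)*z/2) + C2*cos(2^(1/3)*sqrt(3)*z/2))*exp(-2^(1/3)*z/2)


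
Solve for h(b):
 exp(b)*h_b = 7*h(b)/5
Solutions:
 h(b) = C1*exp(-7*exp(-b)/5)


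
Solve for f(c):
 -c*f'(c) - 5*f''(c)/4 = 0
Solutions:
 f(c) = C1 + C2*erf(sqrt(10)*c/5)


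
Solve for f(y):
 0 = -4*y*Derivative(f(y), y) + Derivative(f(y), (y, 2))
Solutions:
 f(y) = C1 + C2*erfi(sqrt(2)*y)


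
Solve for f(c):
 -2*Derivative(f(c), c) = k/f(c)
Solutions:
 f(c) = -sqrt(C1 - c*k)
 f(c) = sqrt(C1 - c*k)


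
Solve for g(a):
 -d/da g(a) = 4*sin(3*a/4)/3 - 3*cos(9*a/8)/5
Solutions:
 g(a) = C1 + 8*sin(9*a/8)/15 + 16*cos(3*a/4)/9


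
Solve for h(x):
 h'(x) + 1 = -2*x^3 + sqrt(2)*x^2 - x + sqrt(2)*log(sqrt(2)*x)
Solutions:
 h(x) = C1 - x^4/2 + sqrt(2)*x^3/3 - x^2/2 + sqrt(2)*x*log(x) - sqrt(2)*x - x + sqrt(2)*x*log(2)/2


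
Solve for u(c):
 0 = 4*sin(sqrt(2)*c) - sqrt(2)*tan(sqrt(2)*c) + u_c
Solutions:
 u(c) = C1 - log(cos(sqrt(2)*c)) + 2*sqrt(2)*cos(sqrt(2)*c)


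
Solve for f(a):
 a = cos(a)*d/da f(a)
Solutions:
 f(a) = C1 + Integral(a/cos(a), a)


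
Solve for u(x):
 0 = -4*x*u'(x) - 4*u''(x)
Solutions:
 u(x) = C1 + C2*erf(sqrt(2)*x/2)


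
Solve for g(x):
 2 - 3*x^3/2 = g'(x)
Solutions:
 g(x) = C1 - 3*x^4/8 + 2*x


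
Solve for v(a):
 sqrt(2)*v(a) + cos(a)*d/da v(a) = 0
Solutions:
 v(a) = C1*(sin(a) - 1)^(sqrt(2)/2)/(sin(a) + 1)^(sqrt(2)/2)


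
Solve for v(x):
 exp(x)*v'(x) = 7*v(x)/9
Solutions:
 v(x) = C1*exp(-7*exp(-x)/9)


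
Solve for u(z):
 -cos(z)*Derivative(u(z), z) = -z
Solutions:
 u(z) = C1 + Integral(z/cos(z), z)


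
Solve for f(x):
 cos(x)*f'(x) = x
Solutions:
 f(x) = C1 + Integral(x/cos(x), x)


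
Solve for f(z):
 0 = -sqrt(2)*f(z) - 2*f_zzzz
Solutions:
 f(z) = (C1*sin(2^(3/8)*z/2) + C2*cos(2^(3/8)*z/2))*exp(-2^(3/8)*z/2) + (C3*sin(2^(3/8)*z/2) + C4*cos(2^(3/8)*z/2))*exp(2^(3/8)*z/2)


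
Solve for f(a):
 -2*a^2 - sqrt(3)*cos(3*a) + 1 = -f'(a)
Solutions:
 f(a) = C1 + 2*a^3/3 - a + sqrt(3)*sin(3*a)/3


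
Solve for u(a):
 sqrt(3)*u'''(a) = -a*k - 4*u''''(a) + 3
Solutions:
 u(a) = C1 + C2*a + C3*a^2 + C4*exp(-sqrt(3)*a/4) - sqrt(3)*a^4*k/72 + a^3*(4*k + 3*sqrt(3))/18


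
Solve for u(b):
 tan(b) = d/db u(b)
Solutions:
 u(b) = C1 - log(cos(b))


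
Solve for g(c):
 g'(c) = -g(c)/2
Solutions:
 g(c) = C1*exp(-c/2)


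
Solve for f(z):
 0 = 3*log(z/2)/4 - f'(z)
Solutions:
 f(z) = C1 + 3*z*log(z)/4 - 3*z/4 - 3*z*log(2)/4


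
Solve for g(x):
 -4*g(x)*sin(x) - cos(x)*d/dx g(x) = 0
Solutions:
 g(x) = C1*cos(x)^4


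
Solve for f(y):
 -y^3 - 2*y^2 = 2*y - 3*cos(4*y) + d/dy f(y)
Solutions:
 f(y) = C1 - y^4/4 - 2*y^3/3 - y^2 + 3*sin(4*y)/4


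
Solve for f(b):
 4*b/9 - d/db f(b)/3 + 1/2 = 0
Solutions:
 f(b) = C1 + 2*b^2/3 + 3*b/2


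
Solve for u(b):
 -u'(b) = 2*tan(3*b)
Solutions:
 u(b) = C1 + 2*log(cos(3*b))/3


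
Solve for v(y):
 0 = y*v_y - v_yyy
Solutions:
 v(y) = C1 + Integral(C2*airyai(y) + C3*airybi(y), y)


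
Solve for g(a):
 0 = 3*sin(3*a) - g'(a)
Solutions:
 g(a) = C1 - cos(3*a)


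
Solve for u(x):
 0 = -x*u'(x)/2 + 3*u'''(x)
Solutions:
 u(x) = C1 + Integral(C2*airyai(6^(2/3)*x/6) + C3*airybi(6^(2/3)*x/6), x)


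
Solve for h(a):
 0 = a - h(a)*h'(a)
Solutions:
 h(a) = -sqrt(C1 + a^2)
 h(a) = sqrt(C1 + a^2)


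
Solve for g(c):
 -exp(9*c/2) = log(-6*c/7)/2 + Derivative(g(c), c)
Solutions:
 g(c) = C1 - c*log(-c)/2 + c*(-log(6) + 1/2 + log(42)/2) - 2*exp(9*c/2)/9


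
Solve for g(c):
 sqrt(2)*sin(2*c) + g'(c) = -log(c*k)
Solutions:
 g(c) = C1 - c*log(c*k) + c + sqrt(2)*cos(2*c)/2


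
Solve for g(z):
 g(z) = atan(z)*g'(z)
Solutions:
 g(z) = C1*exp(Integral(1/atan(z), z))


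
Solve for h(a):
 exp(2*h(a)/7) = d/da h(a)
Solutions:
 h(a) = 7*log(-sqrt(-1/(C1 + a))) - 7*log(2) + 7*log(14)/2
 h(a) = 7*log(-1/(C1 + a))/2 - 7*log(2) + 7*log(14)/2


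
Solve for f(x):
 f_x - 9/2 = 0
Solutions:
 f(x) = C1 + 9*x/2


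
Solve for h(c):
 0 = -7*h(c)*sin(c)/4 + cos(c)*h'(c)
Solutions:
 h(c) = C1/cos(c)^(7/4)


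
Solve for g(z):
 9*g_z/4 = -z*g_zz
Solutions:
 g(z) = C1 + C2/z^(5/4)


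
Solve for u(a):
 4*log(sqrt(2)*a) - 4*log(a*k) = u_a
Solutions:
 u(a) = C1 + 2*a*(-2*log(k) + log(2))


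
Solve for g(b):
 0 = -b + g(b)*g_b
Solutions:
 g(b) = -sqrt(C1 + b^2)
 g(b) = sqrt(C1 + b^2)


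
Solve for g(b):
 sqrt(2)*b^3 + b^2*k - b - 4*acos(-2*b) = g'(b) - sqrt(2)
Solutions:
 g(b) = C1 + sqrt(2)*b^4/4 + b^3*k/3 - b^2/2 - 4*b*acos(-2*b) + sqrt(2)*b - 2*sqrt(1 - 4*b^2)


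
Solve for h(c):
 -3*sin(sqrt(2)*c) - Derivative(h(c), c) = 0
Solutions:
 h(c) = C1 + 3*sqrt(2)*cos(sqrt(2)*c)/2


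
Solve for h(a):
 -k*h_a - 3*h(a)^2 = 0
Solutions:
 h(a) = k/(C1*k + 3*a)


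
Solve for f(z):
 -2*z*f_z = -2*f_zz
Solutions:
 f(z) = C1 + C2*erfi(sqrt(2)*z/2)


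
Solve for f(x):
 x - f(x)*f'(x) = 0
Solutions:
 f(x) = -sqrt(C1 + x^2)
 f(x) = sqrt(C1 + x^2)


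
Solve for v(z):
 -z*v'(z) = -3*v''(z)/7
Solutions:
 v(z) = C1 + C2*erfi(sqrt(42)*z/6)


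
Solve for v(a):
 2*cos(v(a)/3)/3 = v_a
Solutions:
 -2*a/3 - 3*log(sin(v(a)/3) - 1)/2 + 3*log(sin(v(a)/3) + 1)/2 = C1


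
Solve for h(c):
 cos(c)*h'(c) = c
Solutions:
 h(c) = C1 + Integral(c/cos(c), c)


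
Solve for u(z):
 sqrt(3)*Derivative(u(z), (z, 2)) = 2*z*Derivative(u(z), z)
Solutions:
 u(z) = C1 + C2*erfi(3^(3/4)*z/3)


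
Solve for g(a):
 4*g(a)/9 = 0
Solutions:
 g(a) = 0


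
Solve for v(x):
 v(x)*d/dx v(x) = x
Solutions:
 v(x) = -sqrt(C1 + x^2)
 v(x) = sqrt(C1 + x^2)


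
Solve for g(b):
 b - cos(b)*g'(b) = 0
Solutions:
 g(b) = C1 + Integral(b/cos(b), b)


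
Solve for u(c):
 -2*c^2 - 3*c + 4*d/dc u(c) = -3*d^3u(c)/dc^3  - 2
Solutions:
 u(c) = C1 + C2*sin(2*sqrt(3)*c/3) + C3*cos(2*sqrt(3)*c/3) + c^3/6 + 3*c^2/8 - 5*c/4


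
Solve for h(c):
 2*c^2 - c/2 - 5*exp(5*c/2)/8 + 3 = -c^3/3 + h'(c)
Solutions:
 h(c) = C1 + c^4/12 + 2*c^3/3 - c^2/4 + 3*c - exp(5*c/2)/4


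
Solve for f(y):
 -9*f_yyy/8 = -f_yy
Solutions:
 f(y) = C1 + C2*y + C3*exp(8*y/9)


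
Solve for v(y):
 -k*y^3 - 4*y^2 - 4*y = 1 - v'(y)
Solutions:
 v(y) = C1 + k*y^4/4 + 4*y^3/3 + 2*y^2 + y


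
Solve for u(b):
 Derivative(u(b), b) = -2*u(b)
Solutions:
 u(b) = C1*exp(-2*b)


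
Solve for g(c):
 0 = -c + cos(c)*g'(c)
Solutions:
 g(c) = C1 + Integral(c/cos(c), c)


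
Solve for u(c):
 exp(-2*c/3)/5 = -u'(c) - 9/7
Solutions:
 u(c) = C1 - 9*c/7 + 3*exp(-2*c/3)/10


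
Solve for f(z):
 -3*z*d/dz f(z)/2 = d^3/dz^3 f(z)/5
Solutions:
 f(z) = C1 + Integral(C2*airyai(-15^(1/3)*2^(2/3)*z/2) + C3*airybi(-15^(1/3)*2^(2/3)*z/2), z)


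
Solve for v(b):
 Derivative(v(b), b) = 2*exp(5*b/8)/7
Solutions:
 v(b) = C1 + 16*exp(5*b/8)/35


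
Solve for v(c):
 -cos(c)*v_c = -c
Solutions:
 v(c) = C1 + Integral(c/cos(c), c)


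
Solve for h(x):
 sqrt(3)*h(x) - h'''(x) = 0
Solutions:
 h(x) = C3*exp(3^(1/6)*x) + (C1*sin(3^(2/3)*x/2) + C2*cos(3^(2/3)*x/2))*exp(-3^(1/6)*x/2)


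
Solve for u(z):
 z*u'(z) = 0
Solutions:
 u(z) = C1


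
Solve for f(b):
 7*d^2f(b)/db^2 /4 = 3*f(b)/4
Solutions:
 f(b) = C1*exp(-sqrt(21)*b/7) + C2*exp(sqrt(21)*b/7)


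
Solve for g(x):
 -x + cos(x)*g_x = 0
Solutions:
 g(x) = C1 + Integral(x/cos(x), x)


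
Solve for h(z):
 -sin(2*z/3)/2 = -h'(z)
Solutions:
 h(z) = C1 - 3*cos(2*z/3)/4


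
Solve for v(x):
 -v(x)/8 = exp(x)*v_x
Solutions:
 v(x) = C1*exp(exp(-x)/8)


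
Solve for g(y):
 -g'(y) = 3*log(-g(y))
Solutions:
 -li(-g(y)) = C1 - 3*y


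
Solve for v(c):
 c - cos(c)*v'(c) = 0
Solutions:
 v(c) = C1 + Integral(c/cos(c), c)


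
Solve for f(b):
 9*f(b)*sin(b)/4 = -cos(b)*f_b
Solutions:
 f(b) = C1*cos(b)^(9/4)


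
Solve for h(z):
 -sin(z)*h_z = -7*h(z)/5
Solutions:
 h(z) = C1*(cos(z) - 1)^(7/10)/(cos(z) + 1)^(7/10)


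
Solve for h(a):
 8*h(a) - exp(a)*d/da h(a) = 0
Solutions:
 h(a) = C1*exp(-8*exp(-a))


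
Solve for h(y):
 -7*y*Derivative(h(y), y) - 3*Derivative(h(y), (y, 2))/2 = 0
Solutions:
 h(y) = C1 + C2*erf(sqrt(21)*y/3)


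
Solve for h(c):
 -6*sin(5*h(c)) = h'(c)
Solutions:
 h(c) = -acos((-C1 - exp(60*c))/(C1 - exp(60*c)))/5 + 2*pi/5
 h(c) = acos((-C1 - exp(60*c))/(C1 - exp(60*c)))/5


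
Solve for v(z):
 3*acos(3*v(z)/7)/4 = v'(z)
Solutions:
 Integral(1/acos(3*_y/7), (_y, v(z))) = C1 + 3*z/4


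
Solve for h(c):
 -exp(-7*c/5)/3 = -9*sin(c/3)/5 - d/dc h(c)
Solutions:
 h(c) = C1 + 27*cos(c/3)/5 - 5*exp(-7*c/5)/21


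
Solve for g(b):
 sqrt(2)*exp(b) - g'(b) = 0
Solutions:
 g(b) = C1 + sqrt(2)*exp(b)


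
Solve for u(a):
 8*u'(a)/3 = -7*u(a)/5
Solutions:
 u(a) = C1*exp(-21*a/40)


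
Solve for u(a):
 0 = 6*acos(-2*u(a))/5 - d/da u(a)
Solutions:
 Integral(1/acos(-2*_y), (_y, u(a))) = C1 + 6*a/5


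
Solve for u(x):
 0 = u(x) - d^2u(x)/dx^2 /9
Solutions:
 u(x) = C1*exp(-3*x) + C2*exp(3*x)


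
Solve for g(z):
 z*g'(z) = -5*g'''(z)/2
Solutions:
 g(z) = C1 + Integral(C2*airyai(-2^(1/3)*5^(2/3)*z/5) + C3*airybi(-2^(1/3)*5^(2/3)*z/5), z)


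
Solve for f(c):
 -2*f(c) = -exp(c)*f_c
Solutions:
 f(c) = C1*exp(-2*exp(-c))


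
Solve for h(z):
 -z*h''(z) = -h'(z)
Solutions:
 h(z) = C1 + C2*z^2


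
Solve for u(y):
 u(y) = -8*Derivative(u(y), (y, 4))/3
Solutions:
 u(y) = (C1*sin(2^(3/4)*3^(1/4)*y/4) + C2*cos(2^(3/4)*3^(1/4)*y/4))*exp(-2^(3/4)*3^(1/4)*y/4) + (C3*sin(2^(3/4)*3^(1/4)*y/4) + C4*cos(2^(3/4)*3^(1/4)*y/4))*exp(2^(3/4)*3^(1/4)*y/4)


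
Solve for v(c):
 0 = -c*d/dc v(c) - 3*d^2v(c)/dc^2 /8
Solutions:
 v(c) = C1 + C2*erf(2*sqrt(3)*c/3)


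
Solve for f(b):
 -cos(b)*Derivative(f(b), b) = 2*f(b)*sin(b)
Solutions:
 f(b) = C1*cos(b)^2


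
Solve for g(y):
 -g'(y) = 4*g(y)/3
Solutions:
 g(y) = C1*exp(-4*y/3)


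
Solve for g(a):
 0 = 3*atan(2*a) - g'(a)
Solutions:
 g(a) = C1 + 3*a*atan(2*a) - 3*log(4*a^2 + 1)/4


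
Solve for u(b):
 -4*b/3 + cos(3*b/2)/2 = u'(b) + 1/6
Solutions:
 u(b) = C1 - 2*b^2/3 - b/6 + sin(3*b/2)/3


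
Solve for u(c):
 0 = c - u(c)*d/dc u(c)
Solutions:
 u(c) = -sqrt(C1 + c^2)
 u(c) = sqrt(C1 + c^2)


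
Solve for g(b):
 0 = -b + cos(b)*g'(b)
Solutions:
 g(b) = C1 + Integral(b/cos(b), b)


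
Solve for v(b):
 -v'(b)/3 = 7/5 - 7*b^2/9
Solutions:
 v(b) = C1 + 7*b^3/9 - 21*b/5


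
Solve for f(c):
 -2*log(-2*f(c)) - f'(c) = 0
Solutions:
 Integral(1/(log(-_y) + log(2)), (_y, f(c)))/2 = C1 - c


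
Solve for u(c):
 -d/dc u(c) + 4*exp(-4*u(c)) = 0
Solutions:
 u(c) = log(-I*(C1 + 16*c)^(1/4))
 u(c) = log(I*(C1 + 16*c)^(1/4))
 u(c) = log(-(C1 + 16*c)^(1/4))
 u(c) = log(C1 + 16*c)/4


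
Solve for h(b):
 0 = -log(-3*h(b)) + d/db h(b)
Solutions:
 -Integral(1/(log(-_y) + log(3)), (_y, h(b))) = C1 - b


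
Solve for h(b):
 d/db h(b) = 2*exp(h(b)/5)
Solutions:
 h(b) = 5*log(-1/(C1 + 2*b)) + 5*log(5)


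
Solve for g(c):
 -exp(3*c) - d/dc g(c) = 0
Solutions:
 g(c) = C1 - exp(3*c)/3


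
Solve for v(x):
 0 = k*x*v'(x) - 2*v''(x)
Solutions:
 v(x) = Piecewise((-sqrt(pi)*C1*erf(x*sqrt(-k)/2)/sqrt(-k) - C2, (k > 0) | (k < 0)), (-C1*x - C2, True))


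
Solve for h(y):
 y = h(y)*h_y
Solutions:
 h(y) = -sqrt(C1 + y^2)
 h(y) = sqrt(C1 + y^2)


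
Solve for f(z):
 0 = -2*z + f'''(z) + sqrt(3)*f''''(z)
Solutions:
 f(z) = C1 + C2*z + C3*z^2 + C4*exp(-sqrt(3)*z/3) + z^4/12 - sqrt(3)*z^3/3


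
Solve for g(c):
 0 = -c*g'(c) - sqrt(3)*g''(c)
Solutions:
 g(c) = C1 + C2*erf(sqrt(2)*3^(3/4)*c/6)


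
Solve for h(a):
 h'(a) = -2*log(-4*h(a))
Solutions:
 Integral(1/(log(-_y) + 2*log(2)), (_y, h(a)))/2 = C1 - a


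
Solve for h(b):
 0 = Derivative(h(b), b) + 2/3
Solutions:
 h(b) = C1 - 2*b/3


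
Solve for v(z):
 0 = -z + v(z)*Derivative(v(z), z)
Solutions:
 v(z) = -sqrt(C1 + z^2)
 v(z) = sqrt(C1 + z^2)


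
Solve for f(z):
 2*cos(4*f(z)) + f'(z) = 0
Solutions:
 f(z) = -asin((C1 + exp(16*z))/(C1 - exp(16*z)))/4 + pi/4
 f(z) = asin((C1 + exp(16*z))/(C1 - exp(16*z)))/4


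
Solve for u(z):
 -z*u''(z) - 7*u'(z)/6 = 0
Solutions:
 u(z) = C1 + C2/z^(1/6)


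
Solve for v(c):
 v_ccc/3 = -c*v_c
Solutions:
 v(c) = C1 + Integral(C2*airyai(-3^(1/3)*c) + C3*airybi(-3^(1/3)*c), c)


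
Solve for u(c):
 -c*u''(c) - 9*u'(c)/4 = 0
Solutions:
 u(c) = C1 + C2/c^(5/4)


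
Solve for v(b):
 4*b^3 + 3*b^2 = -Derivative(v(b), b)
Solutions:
 v(b) = C1 - b^4 - b^3


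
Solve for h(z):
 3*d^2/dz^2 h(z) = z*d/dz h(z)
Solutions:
 h(z) = C1 + C2*erfi(sqrt(6)*z/6)


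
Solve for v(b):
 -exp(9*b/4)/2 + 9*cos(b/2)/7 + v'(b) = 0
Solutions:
 v(b) = C1 + 2*exp(9*b/4)/9 - 18*sin(b/2)/7


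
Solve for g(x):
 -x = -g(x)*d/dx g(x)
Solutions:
 g(x) = -sqrt(C1 + x^2)
 g(x) = sqrt(C1 + x^2)


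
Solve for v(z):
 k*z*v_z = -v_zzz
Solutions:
 v(z) = C1 + Integral(C2*airyai(z*(-k)^(1/3)) + C3*airybi(z*(-k)^(1/3)), z)


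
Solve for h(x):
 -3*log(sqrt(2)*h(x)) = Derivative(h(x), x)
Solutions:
 2*Integral(1/(2*log(_y) + log(2)), (_y, h(x)))/3 = C1 - x


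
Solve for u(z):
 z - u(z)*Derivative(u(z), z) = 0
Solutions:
 u(z) = -sqrt(C1 + z^2)
 u(z) = sqrt(C1 + z^2)


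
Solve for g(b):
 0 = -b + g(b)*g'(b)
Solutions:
 g(b) = -sqrt(C1 + b^2)
 g(b) = sqrt(C1 + b^2)


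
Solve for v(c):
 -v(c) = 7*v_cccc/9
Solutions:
 v(c) = (C1*sin(sqrt(6)*7^(3/4)*c/14) + C2*cos(sqrt(6)*7^(3/4)*c/14))*exp(-sqrt(6)*7^(3/4)*c/14) + (C3*sin(sqrt(6)*7^(3/4)*c/14) + C4*cos(sqrt(6)*7^(3/4)*c/14))*exp(sqrt(6)*7^(3/4)*c/14)


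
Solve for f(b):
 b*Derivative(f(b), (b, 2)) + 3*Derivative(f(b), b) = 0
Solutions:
 f(b) = C1 + C2/b^2


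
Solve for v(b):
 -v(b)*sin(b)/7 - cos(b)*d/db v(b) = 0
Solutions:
 v(b) = C1*cos(b)^(1/7)


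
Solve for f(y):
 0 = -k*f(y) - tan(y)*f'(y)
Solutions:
 f(y) = C1*exp(-k*log(sin(y)))


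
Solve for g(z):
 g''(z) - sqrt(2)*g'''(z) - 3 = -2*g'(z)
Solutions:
 g(z) = C1 + C2*exp(sqrt(2)*z*(1 - sqrt(1 + 8*sqrt(2)))/4) + C3*exp(sqrt(2)*z*(1 + sqrt(1 + 8*sqrt(2)))/4) + 3*z/2


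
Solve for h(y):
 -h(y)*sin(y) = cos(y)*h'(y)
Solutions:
 h(y) = C1*cos(y)


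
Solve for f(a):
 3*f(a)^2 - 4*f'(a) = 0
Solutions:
 f(a) = -4/(C1 + 3*a)


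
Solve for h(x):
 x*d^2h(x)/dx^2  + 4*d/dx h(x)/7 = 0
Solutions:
 h(x) = C1 + C2*x^(3/7)


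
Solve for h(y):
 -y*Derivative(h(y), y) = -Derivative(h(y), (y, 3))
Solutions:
 h(y) = C1 + Integral(C2*airyai(y) + C3*airybi(y), y)


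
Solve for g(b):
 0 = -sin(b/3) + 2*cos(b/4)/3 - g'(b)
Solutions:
 g(b) = C1 + 8*sin(b/4)/3 + 3*cos(b/3)


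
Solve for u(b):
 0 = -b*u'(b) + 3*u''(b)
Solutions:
 u(b) = C1 + C2*erfi(sqrt(6)*b/6)


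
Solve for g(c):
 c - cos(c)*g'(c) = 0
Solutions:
 g(c) = C1 + Integral(c/cos(c), c)


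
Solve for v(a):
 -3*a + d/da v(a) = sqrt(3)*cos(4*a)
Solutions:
 v(a) = C1 + 3*a^2/2 + sqrt(3)*sin(4*a)/4


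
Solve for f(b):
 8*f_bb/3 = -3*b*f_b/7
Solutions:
 f(b) = C1 + C2*erf(3*sqrt(7)*b/28)


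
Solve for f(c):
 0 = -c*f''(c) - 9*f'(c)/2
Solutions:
 f(c) = C1 + C2/c^(7/2)


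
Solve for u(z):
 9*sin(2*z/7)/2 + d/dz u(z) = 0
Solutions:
 u(z) = C1 + 63*cos(2*z/7)/4


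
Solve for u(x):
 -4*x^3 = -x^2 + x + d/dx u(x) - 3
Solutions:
 u(x) = C1 - x^4 + x^3/3 - x^2/2 + 3*x


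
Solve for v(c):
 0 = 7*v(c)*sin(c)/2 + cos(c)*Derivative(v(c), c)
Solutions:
 v(c) = C1*cos(c)^(7/2)


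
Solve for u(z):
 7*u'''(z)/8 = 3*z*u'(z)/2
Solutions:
 u(z) = C1 + Integral(C2*airyai(12^(1/3)*7^(2/3)*z/7) + C3*airybi(12^(1/3)*7^(2/3)*z/7), z)


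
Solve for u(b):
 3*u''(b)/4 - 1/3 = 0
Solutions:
 u(b) = C1 + C2*b + 2*b^2/9


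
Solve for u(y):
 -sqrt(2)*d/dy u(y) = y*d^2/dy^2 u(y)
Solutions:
 u(y) = C1 + C2*y^(1 - sqrt(2))


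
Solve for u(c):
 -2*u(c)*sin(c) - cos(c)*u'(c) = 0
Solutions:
 u(c) = C1*cos(c)^2


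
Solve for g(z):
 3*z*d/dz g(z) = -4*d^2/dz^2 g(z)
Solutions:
 g(z) = C1 + C2*erf(sqrt(6)*z/4)


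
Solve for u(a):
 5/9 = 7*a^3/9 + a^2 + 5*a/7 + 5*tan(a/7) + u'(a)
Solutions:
 u(a) = C1 - 7*a^4/36 - a^3/3 - 5*a^2/14 + 5*a/9 + 35*log(cos(a/7))


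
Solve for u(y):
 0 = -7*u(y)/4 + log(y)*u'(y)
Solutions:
 u(y) = C1*exp(7*li(y)/4)


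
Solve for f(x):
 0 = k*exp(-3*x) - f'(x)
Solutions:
 f(x) = C1 - k*exp(-3*x)/3


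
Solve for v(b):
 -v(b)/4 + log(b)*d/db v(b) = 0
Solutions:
 v(b) = C1*exp(li(b)/4)


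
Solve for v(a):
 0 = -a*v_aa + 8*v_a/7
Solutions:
 v(a) = C1 + C2*a^(15/7)


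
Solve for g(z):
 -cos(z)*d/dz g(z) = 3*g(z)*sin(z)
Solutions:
 g(z) = C1*cos(z)^3


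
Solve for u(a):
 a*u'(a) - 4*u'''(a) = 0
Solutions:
 u(a) = C1 + Integral(C2*airyai(2^(1/3)*a/2) + C3*airybi(2^(1/3)*a/2), a)


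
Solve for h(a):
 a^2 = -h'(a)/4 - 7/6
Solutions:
 h(a) = C1 - 4*a^3/3 - 14*a/3


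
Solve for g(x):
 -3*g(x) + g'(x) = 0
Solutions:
 g(x) = C1*exp(3*x)


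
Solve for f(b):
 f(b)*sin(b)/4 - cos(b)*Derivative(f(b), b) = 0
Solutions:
 f(b) = C1/cos(b)^(1/4)


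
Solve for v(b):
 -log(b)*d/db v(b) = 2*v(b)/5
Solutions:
 v(b) = C1*exp(-2*li(b)/5)


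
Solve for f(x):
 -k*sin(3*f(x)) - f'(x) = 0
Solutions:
 f(x) = -acos((-C1 - exp(6*k*x))/(C1 - exp(6*k*x)))/3 + 2*pi/3
 f(x) = acos((-C1 - exp(6*k*x))/(C1 - exp(6*k*x)))/3


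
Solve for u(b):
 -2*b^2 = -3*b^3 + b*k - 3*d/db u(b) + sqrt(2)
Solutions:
 u(b) = C1 - b^4/4 + 2*b^3/9 + b^2*k/6 + sqrt(2)*b/3


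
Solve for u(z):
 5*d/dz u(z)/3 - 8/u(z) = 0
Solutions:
 u(z) = -sqrt(C1 + 240*z)/5
 u(z) = sqrt(C1 + 240*z)/5


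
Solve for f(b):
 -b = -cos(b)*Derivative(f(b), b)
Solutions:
 f(b) = C1 + Integral(b/cos(b), b)


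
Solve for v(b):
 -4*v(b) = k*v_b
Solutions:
 v(b) = C1*exp(-4*b/k)


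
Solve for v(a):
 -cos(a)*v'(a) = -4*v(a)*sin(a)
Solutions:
 v(a) = C1/cos(a)^4


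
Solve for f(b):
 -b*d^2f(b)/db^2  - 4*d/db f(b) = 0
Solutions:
 f(b) = C1 + C2/b^3


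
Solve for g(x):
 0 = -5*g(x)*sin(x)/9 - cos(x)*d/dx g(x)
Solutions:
 g(x) = C1*cos(x)^(5/9)


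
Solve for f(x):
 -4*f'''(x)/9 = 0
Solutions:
 f(x) = C1 + C2*x + C3*x^2


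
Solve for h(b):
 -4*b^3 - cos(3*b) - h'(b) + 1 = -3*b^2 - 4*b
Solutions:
 h(b) = C1 - b^4 + b^3 + 2*b^2 + b - sin(3*b)/3


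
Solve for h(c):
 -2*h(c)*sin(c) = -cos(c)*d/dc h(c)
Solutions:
 h(c) = C1/cos(c)^2


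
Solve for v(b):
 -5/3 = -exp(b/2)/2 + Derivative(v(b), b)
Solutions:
 v(b) = C1 - 5*b/3 + exp(b/2)


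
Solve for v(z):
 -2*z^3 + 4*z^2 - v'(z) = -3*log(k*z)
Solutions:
 v(z) = C1 - z^4/2 + 4*z^3/3 + 3*z*log(k*z) - 3*z


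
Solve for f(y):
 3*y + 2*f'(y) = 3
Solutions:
 f(y) = C1 - 3*y^2/4 + 3*y/2


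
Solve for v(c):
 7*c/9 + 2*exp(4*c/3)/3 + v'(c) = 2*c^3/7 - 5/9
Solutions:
 v(c) = C1 + c^4/14 - 7*c^2/18 - 5*c/9 - exp(4*c/3)/2


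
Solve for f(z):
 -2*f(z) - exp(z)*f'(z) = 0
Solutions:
 f(z) = C1*exp(2*exp(-z))


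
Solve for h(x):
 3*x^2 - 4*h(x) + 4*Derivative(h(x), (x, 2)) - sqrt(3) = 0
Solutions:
 h(x) = C1*exp(-x) + C2*exp(x) + 3*x^2/4 - sqrt(3)/4 + 3/2


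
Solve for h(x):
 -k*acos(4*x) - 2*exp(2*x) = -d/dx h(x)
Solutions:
 h(x) = C1 + k*(x*acos(4*x) - sqrt(1 - 16*x^2)/4) + exp(2*x)


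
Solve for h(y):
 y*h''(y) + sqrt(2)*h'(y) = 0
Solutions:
 h(y) = C1 + C2*y^(1 - sqrt(2))


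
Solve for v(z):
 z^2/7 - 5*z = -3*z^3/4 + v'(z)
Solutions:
 v(z) = C1 + 3*z^4/16 + z^3/21 - 5*z^2/2


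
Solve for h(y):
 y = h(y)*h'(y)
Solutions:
 h(y) = -sqrt(C1 + y^2)
 h(y) = sqrt(C1 + y^2)


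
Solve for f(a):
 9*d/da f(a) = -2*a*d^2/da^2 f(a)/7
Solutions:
 f(a) = C1 + C2/a^(61/2)


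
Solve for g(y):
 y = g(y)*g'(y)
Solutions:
 g(y) = -sqrt(C1 + y^2)
 g(y) = sqrt(C1 + y^2)


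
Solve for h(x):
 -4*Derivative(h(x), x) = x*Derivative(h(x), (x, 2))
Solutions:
 h(x) = C1 + C2/x^3


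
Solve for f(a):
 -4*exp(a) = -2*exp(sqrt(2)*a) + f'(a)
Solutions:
 f(a) = C1 - 4*exp(a) + sqrt(2)*exp(sqrt(2)*a)


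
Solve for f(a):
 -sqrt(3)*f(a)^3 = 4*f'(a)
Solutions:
 f(a) = -sqrt(2)*sqrt(-1/(C1 - sqrt(3)*a))
 f(a) = sqrt(2)*sqrt(-1/(C1 - sqrt(3)*a))


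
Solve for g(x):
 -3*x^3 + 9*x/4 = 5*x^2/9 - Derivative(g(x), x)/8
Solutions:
 g(x) = C1 + 6*x^4 + 40*x^3/27 - 9*x^2


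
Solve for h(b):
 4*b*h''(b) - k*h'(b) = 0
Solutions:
 h(b) = C1 + b^(re(k)/4 + 1)*(C2*sin(log(b)*Abs(im(k))/4) + C3*cos(log(b)*im(k)/4))


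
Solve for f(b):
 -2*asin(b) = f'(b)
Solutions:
 f(b) = C1 - 2*b*asin(b) - 2*sqrt(1 - b^2)


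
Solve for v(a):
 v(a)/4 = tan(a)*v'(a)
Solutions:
 v(a) = C1*sin(a)^(1/4)


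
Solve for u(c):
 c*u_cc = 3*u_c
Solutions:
 u(c) = C1 + C2*c^4


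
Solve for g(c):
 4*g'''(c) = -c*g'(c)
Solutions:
 g(c) = C1 + Integral(C2*airyai(-2^(1/3)*c/2) + C3*airybi(-2^(1/3)*c/2), c)


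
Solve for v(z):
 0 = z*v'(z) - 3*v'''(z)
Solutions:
 v(z) = C1 + Integral(C2*airyai(3^(2/3)*z/3) + C3*airybi(3^(2/3)*z/3), z)
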